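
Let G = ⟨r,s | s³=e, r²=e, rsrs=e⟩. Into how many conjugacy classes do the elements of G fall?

The conjugacy classes (representative and size) are:
  [e] (size 1), [rs²] (size 3), [s²] (size 2).
Class equation: 1 + 3 + 2 = 6 = |G|. So G has 3 conjugacy classes.

Answer: 3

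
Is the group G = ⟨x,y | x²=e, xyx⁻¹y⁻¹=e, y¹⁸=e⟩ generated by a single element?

|G| = 36, but the maximum element order in G is 18 < 36. No single element generates all of G, so G is not cyclic.

Answer: No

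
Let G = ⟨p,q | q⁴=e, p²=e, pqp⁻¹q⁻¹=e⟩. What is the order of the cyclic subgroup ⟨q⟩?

|⟨q⟩| equals the order of q. Compute successive powers until reaching e:
  q¹ = q, q² = q², q³ = q³, q⁴ = e.
The smallest positive k with qᵏ = e is 4, so |⟨q⟩| = 4.

Answer: 4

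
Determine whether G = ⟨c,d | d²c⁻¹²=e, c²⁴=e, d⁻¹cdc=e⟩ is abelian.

c·d = cd but d·c = c¹¹d⁻¹, so c·d ≠ d·c and G is not abelian.

Answer: No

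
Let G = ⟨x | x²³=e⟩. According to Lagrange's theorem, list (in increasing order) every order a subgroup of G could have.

|G| = 23 = 23. By Lagrange's theorem the order of any subgroup divides 23; the divisors of 23 are 1, 23.

Answer: 1, 23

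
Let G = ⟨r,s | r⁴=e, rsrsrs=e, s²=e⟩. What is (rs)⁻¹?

The order of (rs) is 3 (smallest k with (rs)ᵏ = e), so (rs)⁻¹ = (rs)² = sr³.
Check: (rs) · (sr³) → (rs) · s = r;   r · r³ = e, giving e as required.

Answer: sr³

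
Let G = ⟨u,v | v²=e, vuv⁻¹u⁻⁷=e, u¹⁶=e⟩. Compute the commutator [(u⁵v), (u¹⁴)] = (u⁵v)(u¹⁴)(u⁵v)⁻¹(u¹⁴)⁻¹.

[(u⁵v), (u¹⁴)] = (u⁵v)·(u¹⁴)·(u⁵v)⁻¹·(u¹⁴)⁻¹.
  (u⁵v) · (u¹⁴) = u⁷v
  (u⁷v) · (u¹³v) = u²
  (u²) · (u²) = u⁴

Answer: u⁴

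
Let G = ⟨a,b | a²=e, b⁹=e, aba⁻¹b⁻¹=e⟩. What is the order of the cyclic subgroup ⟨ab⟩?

|⟨ab⟩| equals the order of ab. Compute successive powers until reaching e:
  (ab)¹ = ab, (ab)² = b², (ab)³ = ab³, (ab)⁴ = b⁴, (ab)⁵ = ab⁵, (ab)⁶ = b⁶, (ab)⁷ = ab⁷, (ab)⁸ = b⁸, (ab)⁹ = a, (ab)¹⁰ = b, (ab)¹¹ = ab², (ab)¹² = b³, (ab)¹³ = ab⁴, (ab)¹⁴ = b⁵, (ab)¹⁵ = ab⁶, (ab)¹⁶ = b⁷, (ab)¹⁷ = ab⁸, (ab)¹⁸ = e.
The smallest positive k with (ab)ᵏ = e is 18, so |⟨ab⟩| = 18.

Answer: 18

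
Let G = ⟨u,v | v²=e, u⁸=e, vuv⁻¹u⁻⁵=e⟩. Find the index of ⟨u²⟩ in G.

First find ord(u²) by computing successive powers:
  (u²)¹ = u², (u²)² = u⁴, (u²)³ = u⁶, (u²)⁴ = e.
So |⟨u²⟩| = ord(u²) = 4. With |G| = 16, by Lagrange [G : ⟨u²⟩] = 16/4 = 4.

Answer: 4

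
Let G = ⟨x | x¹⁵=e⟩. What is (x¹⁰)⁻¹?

The order of (x¹⁰) is 3 (smallest k with (x¹⁰)ᵏ = e), so (x¹⁰)⁻¹ = (x¹⁰)² = x⁵.
Check: (x¹⁰) · (x⁵) → (x¹⁰) · x⁵ = e, giving e as required.

Answer: x⁵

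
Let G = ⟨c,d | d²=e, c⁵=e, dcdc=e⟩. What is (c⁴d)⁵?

Compute successive powers of (c⁴d), reducing at each step:
  (c⁴d)²: (c⁴d) · c⁴ = d;   d · d = e
  (c⁴d)³: e · c⁴ = c⁴;   (c⁴) · d = c⁴d
  (c⁴d)⁴: (c⁴d) · c⁴ = d;   d · d = e
  (c⁴d)⁵: e · c⁴ = c⁴;   (c⁴) · d = c⁴d

Answer: c⁴d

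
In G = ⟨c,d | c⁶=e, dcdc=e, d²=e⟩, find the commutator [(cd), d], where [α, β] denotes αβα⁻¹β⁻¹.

[(cd), d] = (cd)·d·(cd)⁻¹·d⁻¹.
  (cd) · d = c
  c · (cd) = c²d
  (c²d) · d = c²

Answer: c²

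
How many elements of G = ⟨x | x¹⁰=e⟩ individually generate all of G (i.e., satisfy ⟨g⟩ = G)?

G is cyclic of order 10. An element generates G iff its order is 10, and a cyclic group of order 10 has exactly φ(10) = 4 such elements.

Answer: 4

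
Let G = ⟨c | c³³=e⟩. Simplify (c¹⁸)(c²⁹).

Compute (c¹⁸) · (c²⁹) by multiplying left to right and reducing via the relations at each step:
  (c¹⁸) · c²⁹ = c¹⁴

Answer: c¹⁴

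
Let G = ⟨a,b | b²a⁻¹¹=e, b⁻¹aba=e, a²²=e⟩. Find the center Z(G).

An element z ∈ Z(G) iff z commutes with every generator.
For example a¹¹ is central: (a¹¹)·a = a¹² = a·(a¹¹); (a¹¹)·b = b⁻¹ = b·(a¹¹).
Whereas a ∉ Z(G) since a·b = ab ≠ a¹⁰b⁻¹ = b·a.
Checking each of the 44 elements this way gives Z(G) = {e, a¹¹}, of order 2.

Answer: {e, a¹¹}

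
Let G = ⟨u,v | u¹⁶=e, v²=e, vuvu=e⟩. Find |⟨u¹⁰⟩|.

|⟨u¹⁰⟩| equals the order of u¹⁰. Compute successive powers until reaching e:
  (u¹⁰)¹ = u¹⁰, (u¹⁰)² = u⁴, (u¹⁰)³ = u¹⁴, (u¹⁰)⁴ = u⁸, (u¹⁰)⁵ = u², (u¹⁰)⁶ = u¹², (u¹⁰)⁷ = u⁶, (u¹⁰)⁸ = e.
The smallest positive k with (u¹⁰)ᵏ = e is 8, so |⟨u¹⁰⟩| = 8.

Answer: 8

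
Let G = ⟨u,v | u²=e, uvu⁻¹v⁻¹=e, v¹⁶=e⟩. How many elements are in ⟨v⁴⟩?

|⟨v⁴⟩| equals the order of v⁴. Compute successive powers until reaching e:
  (v⁴)¹ = v⁴, (v⁴)² = v⁸, (v⁴)³ = v¹², (v⁴)⁴ = e.
The smallest positive k with (v⁴)ᵏ = e is 4, so |⟨v⁴⟩| = 4.

Answer: 4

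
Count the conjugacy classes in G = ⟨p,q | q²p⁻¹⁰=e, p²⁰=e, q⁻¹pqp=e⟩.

The conjugacy classes (representative and size) are:
  [e] (size 1), [p] (size 2), [p²] (size 2), [p³] (size 2), [p⁴] (size 2), [p⁵] (size 2), [p¹⁴] (size 2), [p⁷] (size 2), [p⁸] (size 2), [p¹¹] (size 2), [p¹⁰] (size 1), [p²q⁻¹] (size 10), [p⁹q] (size 10).
Class equation: 1 + 2 + 2 + 2 + 2 + 2 + 2 + 2 + 2 + 2 + 1 + 10 + 10 = 40 = |G|. So G has 13 conjugacy classes.

Answer: 13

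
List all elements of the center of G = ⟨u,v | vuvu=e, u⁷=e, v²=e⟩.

An element z ∈ Z(G) iff z commutes with every generator.
For example e is central: e·u = u = u·e; e·v = v = v·e.
Whereas u ∉ Z(G) since u·v = uv ≠ u⁶v = v·u.
Checking each of the 14 elements this way gives Z(G) = {e}, of order 1.

Answer: {e}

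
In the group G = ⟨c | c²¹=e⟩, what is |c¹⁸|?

Compute successive powers until reaching e:
  (c¹⁸)¹ = c¹⁸, (c¹⁸)² = c¹⁵, (c¹⁸)³ = c¹², (c¹⁸)⁴ = c⁹, (c¹⁸)⁵ = c⁶, (c¹⁸)⁶ = c³, (c¹⁸)⁷ = e.
The smallest positive k with (c¹⁸)ᵏ = e is 7.

Answer: 7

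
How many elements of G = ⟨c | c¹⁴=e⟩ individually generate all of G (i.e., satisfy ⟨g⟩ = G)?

G is cyclic of order 14. An element generates G iff its order is 14, and a cyclic group of order 14 has exactly φ(14) = 6 such elements.

Answer: 6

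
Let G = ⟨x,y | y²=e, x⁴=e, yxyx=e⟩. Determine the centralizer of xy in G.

⟨xy⟩ ⊆ C_G(xy) since powers of xy commute with xy; so |C_G(xy)| ≥ |⟨xy⟩| = 2.
By orbit–stabilizer, |C_G(xy)| = |G| / |conj. class of xy| = 8 / 2 = 4.
The 4 elements commuting with xy are {e, x², x³y, xy}.

Answer: {e, x², x³y, xy}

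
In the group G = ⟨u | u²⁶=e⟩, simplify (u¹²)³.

Compute successive powers of (u¹²), reducing at each step:
  (u¹²)²: (u¹²) · u¹² = u²⁴
  (u¹²)³: (u²⁴) · u¹² = u¹⁰

Answer: u¹⁰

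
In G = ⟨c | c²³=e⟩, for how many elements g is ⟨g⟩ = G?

G is cyclic of order 23. An element generates G iff its order is 23, and a cyclic group of order 23 has exactly φ(23) = 22 such elements.

Answer: 22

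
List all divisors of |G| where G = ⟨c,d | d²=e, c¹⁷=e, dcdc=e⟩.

|G| = 34 = 2 · 17. By Lagrange's theorem the order of any subgroup divides 34; the divisors of 34 are 1, 2, 17, 34.

Answer: 1, 2, 17, 34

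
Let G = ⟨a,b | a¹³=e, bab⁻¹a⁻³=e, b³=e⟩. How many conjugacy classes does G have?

The conjugacy classes (representative and size) are:
  [e] (size 1), [a] (size 3), [a⁵] (size 3), [a¹⁰] (size 3), [a⁸] (size 3), [a¹⁰b] (size 13), [a⁷b²] (size 13).
Class equation: 1 + 3 + 3 + 3 + 3 + 13 + 13 = 39 = |G|. So G has 7 conjugacy classes.

Answer: 7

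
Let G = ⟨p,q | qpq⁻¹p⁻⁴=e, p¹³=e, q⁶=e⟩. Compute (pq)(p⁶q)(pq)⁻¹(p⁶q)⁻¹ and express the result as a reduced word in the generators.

[(pq), (p⁶q)] = (pq)·(p⁶q)·(pq)⁻¹·(p⁶q)⁻¹.
  (pq) · (p⁶q) = p¹²q²
  (p¹²q²) · (p³q⁵) = p⁸q
  (p⁸q) · (p⁵q⁵) = p²

Answer: p²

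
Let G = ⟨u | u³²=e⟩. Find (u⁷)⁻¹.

The order of (u⁷) is 32 (smallest k with (u⁷)ᵏ = e), so (u⁷)⁻¹ = (u⁷)³¹ = u²⁵.
Check: (u⁷) · (u²⁵) → (u⁷) · u²⁵ = e, giving e as required.

Answer: u²⁵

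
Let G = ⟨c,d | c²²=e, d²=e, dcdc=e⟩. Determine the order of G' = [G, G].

G' = [G, G] is generated by all commutators. The generator-pair commutators are: [c, d] = c².
The subgroup they normally generate is {e, c², c⁴, c⁶, c⁸, c¹⁰, c¹², c¹⁴, c¹⁶, c¹⁸, c²⁰}, of order 11.
Check: |G/G'| = 44/11 = 4 is the order of the abelianisation.

Answer: 11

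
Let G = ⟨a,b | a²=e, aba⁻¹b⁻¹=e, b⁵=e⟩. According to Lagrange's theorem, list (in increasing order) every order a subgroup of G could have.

|G| = 10 = 2 · 5. By Lagrange's theorem the order of any subgroup divides 10; the divisors of 10 are 1, 2, 5, 10.

Answer: 1, 2, 5, 10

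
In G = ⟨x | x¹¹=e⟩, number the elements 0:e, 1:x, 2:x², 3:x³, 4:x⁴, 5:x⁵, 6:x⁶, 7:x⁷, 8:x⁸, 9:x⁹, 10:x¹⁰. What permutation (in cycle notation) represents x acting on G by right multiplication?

(0 1 2 3 4 5 6 7 8 9 10)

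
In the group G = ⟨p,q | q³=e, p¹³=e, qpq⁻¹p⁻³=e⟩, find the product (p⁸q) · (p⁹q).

Compute (p⁸q) · (p⁹q) by multiplying left to right and reducing via the relations at each step:
  (p⁸q) · p⁹ = p⁹q
  (p⁹q) · q = p⁹q²

Answer: p⁹q²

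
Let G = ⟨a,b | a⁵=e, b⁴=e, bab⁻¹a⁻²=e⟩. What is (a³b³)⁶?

Compute successive powers of (a³b³), reducing at each step:
  (a³b³)²: (a³b³) · a³ = a²b³;   (a²b³) · b³ = a²b²
  (a³b³)³: (a²b²) · a³ = a⁴b²;   (a⁴b²) · b³ = a⁴b
  (a³b³)⁴: (a⁴b) · a³ = b;   b · b³ = e
  (a³b³)⁵: e · a³ = a³;   (a³) · b³ = a³b³
  (a³b³)⁶: (a³b³) · a³ = a²b³;   (a²b³) · b³ = a²b²

Answer: a²b²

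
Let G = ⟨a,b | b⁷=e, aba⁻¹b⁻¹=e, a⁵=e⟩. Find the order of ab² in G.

Compute successive powers until reaching e:
  (ab²)¹ = ab², (ab²)² = a²b⁴, (ab²)³ = a³b⁶, (ab²)⁴ = a⁴b, (ab²)⁵ = b³, (ab²)⁶ = ab⁵, (ab²)⁷ = a², (ab²)⁸ = a³b², (ab²)⁹ = a⁴b⁴, (ab²)¹⁰ = b⁶, (ab²)¹¹ = ab, (ab²)¹² = a²b³, (ab²)¹³ = a³b⁵, (ab²)¹⁴ = a⁴, (ab²)¹⁵ = b², (ab²)¹⁶ = ab⁴, (ab²)¹⁷ = a²b⁶, (ab²)¹⁸ = a³b, (ab²)¹⁹ = a⁴b³, (ab²)²⁰ = b⁵, (ab²)²¹ = a, (ab²)²² = a²b², (ab²)²³ = a³b⁴, (ab²)²⁴ = a⁴b⁶, (ab²)²⁵ = b, (ab²)²⁶ = ab³, (ab²)²⁷ = a²b⁵, (ab²)²⁸ = a³, (ab²)²⁹ = a⁴b², (ab²)³⁰ = b⁴, (ab²)³¹ = ab⁶, (ab²)³² = a²b, (ab²)³³ = a³b³, (ab²)³⁴ = a⁴b⁵, (ab²)³⁵ = e.
The smallest positive k with (ab²)ᵏ = e is 35.

Answer: 35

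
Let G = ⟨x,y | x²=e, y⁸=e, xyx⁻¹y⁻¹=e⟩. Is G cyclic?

|G| = 16, but the maximum element order in G is 8 < 16. No single element generates all of G, so G is not cyclic.

Answer: No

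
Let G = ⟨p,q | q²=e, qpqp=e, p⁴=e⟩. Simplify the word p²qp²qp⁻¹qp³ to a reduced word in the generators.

Multiply left to right, reducing at each step:
  (p²) · q = p²q
  (p²q) · p² = q
  q · q = e
  e · p⁻¹ = p³
  (p³) · q = p³q
  (p³q) · p³ = q

Answer: q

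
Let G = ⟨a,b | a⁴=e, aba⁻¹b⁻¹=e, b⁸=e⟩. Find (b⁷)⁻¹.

The order of (b⁷) is 8 (smallest k with (b⁷)ᵏ = e), so (b⁷)⁻¹ = (b⁷)⁷ = b.
Check: (b⁷) · b → (b⁷) · b = e, giving e as required.

Answer: b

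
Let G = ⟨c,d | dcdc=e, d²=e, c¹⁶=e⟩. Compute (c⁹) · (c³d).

Compute (c⁹) · (c³d) by multiplying left to right and reducing via the relations at each step:
  (c⁹) · c³ = c¹²
  (c¹²) · d = c¹²d

Answer: c¹²d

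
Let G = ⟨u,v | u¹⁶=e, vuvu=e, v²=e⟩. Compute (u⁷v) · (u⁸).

Compute (u⁷v) · (u⁸) by multiplying left to right and reducing via the relations at each step:
  (u⁷v) · u⁸ = u¹⁵v

Answer: u¹⁵v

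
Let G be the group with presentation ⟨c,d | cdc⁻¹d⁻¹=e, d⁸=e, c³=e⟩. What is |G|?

Enumerate words in the generators, reducing via the relations: the distinct elements are
  {c, d, e, cd, c², d², d³, d⁴, d⁵, d⁶, d⁷, cd², cd³, cd⁴, cd⁵, cd⁶, cd⁷, c²d, c²d², c²d³, c²d⁴, c²d⁵, c²d⁶, c²d⁷}.
No further products give new elements, so |G| = 24.

Answer: 24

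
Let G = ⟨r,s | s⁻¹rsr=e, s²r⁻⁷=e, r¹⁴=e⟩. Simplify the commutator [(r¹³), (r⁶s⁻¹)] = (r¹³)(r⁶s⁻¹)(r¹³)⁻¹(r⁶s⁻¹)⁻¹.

[(r¹³), (r⁶s⁻¹)] = (r¹³)·(r⁶s⁻¹)·(r¹³)⁻¹·(r⁶s⁻¹)⁻¹.
  (r¹³) · (r⁶s⁻¹) = r⁵s⁻¹
  (r⁵s⁻¹) · r = r⁴s⁻¹
  (r⁴s⁻¹) · (r⁶s) = r¹²

Answer: r¹²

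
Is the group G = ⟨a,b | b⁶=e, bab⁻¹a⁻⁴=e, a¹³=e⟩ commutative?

a·b = ab but b·a = a⁴b, so a·b ≠ b·a and G is not abelian.

Answer: No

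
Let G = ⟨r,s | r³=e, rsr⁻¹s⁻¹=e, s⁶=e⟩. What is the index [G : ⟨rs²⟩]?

First find ord(rs²) by computing successive powers:
  (rs²)¹ = rs², (rs²)² = r²s⁴, (rs²)³ = e.
So |⟨rs²⟩| = ord(rs²) = 3. With |G| = 18, by Lagrange [G : ⟨rs²⟩] = 18/3 = 6.

Answer: 6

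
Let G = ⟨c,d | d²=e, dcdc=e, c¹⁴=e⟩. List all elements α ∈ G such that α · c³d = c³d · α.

⟨c³d⟩ ⊆ C_G(c³d) since powers of c³d commute with c³d; so |C_G(c³d)| ≥ |⟨c³d⟩| = 2.
By orbit–stabilizer, |C_G(c³d)| = |G| / |conj. class of c³d| = 28 / 7 = 4.
The 4 elements commuting with c³d are {e, c⁷, c³d, c¹⁰d}.

Answer: {e, c⁷, c³d, c¹⁰d}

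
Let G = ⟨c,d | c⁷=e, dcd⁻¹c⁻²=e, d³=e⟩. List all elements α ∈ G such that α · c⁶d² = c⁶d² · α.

⟨c⁶d²⟩ ⊆ C_G(c⁶d²) since powers of c⁶d² commute with c⁶d²; so |C_G(c⁶d²)| ≥ |⟨c⁶d²⟩| = 3.
By orbit–stabilizer, |C_G(c⁶d²)| = |G| / |conj. class of c⁶d²| = 21 / 7 = 3.
The 3 elements commuting with c⁶d² are {e, c²d, c⁶d²}.

Answer: {e, c²d, c⁶d²}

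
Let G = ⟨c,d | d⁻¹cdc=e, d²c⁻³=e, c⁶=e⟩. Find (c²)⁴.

Compute successive powers of (c²), reducing at each step:
  (c²)²: (c²) · c² = c⁴
  (c²)³: (c⁴) · c² = e
  (c²)⁴: e · c² = c²

Answer: c²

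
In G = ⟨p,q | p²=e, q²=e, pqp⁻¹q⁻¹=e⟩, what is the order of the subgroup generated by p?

|⟨p⟩| equals the order of p. Compute successive powers until reaching e:
  p¹ = p, p² = e.
The smallest positive k with pᵏ = e is 2, so |⟨p⟩| = 2.

Answer: 2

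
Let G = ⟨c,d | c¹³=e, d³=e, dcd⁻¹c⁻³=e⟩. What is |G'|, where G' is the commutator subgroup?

G' = [G, G] is generated by all commutators. The generator-pair commutators are: [c, d] = c¹¹.
The subgroup they normally generate is {e, c, c², c³, c⁴, c⁵, c⁶, c⁷, c⁸, c⁹, c¹⁰, c¹¹, c¹²}, of order 13.
Check: |G/G'| = 39/13 = 3 is the order of the abelianisation.

Answer: 13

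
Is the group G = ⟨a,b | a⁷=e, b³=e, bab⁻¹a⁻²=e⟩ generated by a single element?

Every cyclic group is abelian. But a·b = ab while b·a = a²b, so a·b ≠ b·a and G is not abelian. Hence G is not cyclic.

Answer: No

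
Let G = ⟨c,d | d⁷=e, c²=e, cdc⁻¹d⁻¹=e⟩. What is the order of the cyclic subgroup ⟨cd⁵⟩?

|⟨cd⁵⟩| equals the order of cd⁵. Compute successive powers until reaching e:
  (cd⁵)¹ = cd⁵, (cd⁵)² = d³, (cd⁵)³ = cd, (cd⁵)⁴ = d⁶, (cd⁵)⁵ = cd⁴, (cd⁵)⁶ = d², (cd⁵)⁷ = c, (cd⁵)⁸ = d⁵, (cd⁵)⁹ = cd³, (cd⁵)¹⁰ = d, (cd⁵)¹¹ = cd⁶, (cd⁵)¹² = d⁴, (cd⁵)¹³ = cd², (cd⁵)¹⁴ = e.
The smallest positive k with (cd⁵)ᵏ = e is 14, so |⟨cd⁵⟩| = 14.

Answer: 14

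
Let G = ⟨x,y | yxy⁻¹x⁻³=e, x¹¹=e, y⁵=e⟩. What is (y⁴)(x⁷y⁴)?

Compute (y⁴) · (x⁷y⁴) by multiplying left to right and reducing via the relations at each step:
  (y⁴) · x⁷ = x⁶y⁴
  (x⁶y⁴) · y⁴ = x⁶y³

Answer: x⁶y³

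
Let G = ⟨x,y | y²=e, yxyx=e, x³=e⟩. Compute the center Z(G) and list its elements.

An element z ∈ Z(G) iff z commutes with every generator.
For example e is central: e·x = x = x·e; e·y = y = y·e.
Whereas x ∉ Z(G) since x·y = xy ≠ x²y = y·x.
Checking each of the 6 elements this way gives Z(G) = {e}, of order 1.

Answer: {e}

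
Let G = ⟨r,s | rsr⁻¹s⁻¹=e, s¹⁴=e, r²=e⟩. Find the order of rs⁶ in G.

Compute successive powers until reaching e:
  (rs⁶)¹ = rs⁶, (rs⁶)² = s¹², (rs⁶)³ = rs⁴, (rs⁶)⁴ = s¹⁰, (rs⁶)⁵ = rs², (rs⁶)⁶ = s⁸, (rs⁶)⁷ = r, (rs⁶)⁸ = s⁶, (rs⁶)⁹ = rs¹², (rs⁶)¹⁰ = s⁴, (rs⁶)¹¹ = rs¹⁰, (rs⁶)¹² = s², (rs⁶)¹³ = rs⁸, (rs⁶)¹⁴ = e.
The smallest positive k with (rs⁶)ᵏ = e is 14.

Answer: 14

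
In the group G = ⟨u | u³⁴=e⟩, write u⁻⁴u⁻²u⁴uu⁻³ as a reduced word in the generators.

Multiply left to right, reducing at each step:
  (u³⁰) · u⁻² = u²⁸
  (u²⁸) · u⁴ = u³²
  (u³²) · u = u³³
  (u³³) · u⁻³ = u³⁰

Answer: u³⁰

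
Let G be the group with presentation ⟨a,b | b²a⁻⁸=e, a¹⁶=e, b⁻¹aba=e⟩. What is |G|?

Enumerate words in the generators, reducing via the relations: the distinct elements are
  {a, b, e, ab, a², a³, a⁴, a⁵, a⁶, a⁷, a⁸, a⁹, a²b, a³b, a¹², a¹³, a¹¹, a¹⁰, a¹⁴, a¹⁵, a⁴b, a⁵b, a⁶b, a⁷b, b⁻¹, ab⁻¹, a²b⁻¹, a³b⁻¹, a⁴b⁻¹, a⁵b⁻¹, a⁶b⁻¹, a⁷b⁻¹}.
No further products give new elements, so |G| = 32.

Answer: 32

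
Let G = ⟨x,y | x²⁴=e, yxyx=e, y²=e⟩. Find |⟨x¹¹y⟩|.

|⟨x¹¹y⟩| equals the order of x¹¹y. Compute successive powers until reaching e:
  (x¹¹y)¹ = x¹¹y, (x¹¹y)² = e.
The smallest positive k with (x¹¹y)ᵏ = e is 2, so |⟨x¹¹y⟩| = 2.

Answer: 2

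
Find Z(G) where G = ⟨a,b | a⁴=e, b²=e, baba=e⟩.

An element z ∈ Z(G) iff z commutes with every generator.
For example a² is central: (a²)·a = a³ = a·(a²); (a²)·b = a²b = b·(a²).
Whereas a ∉ Z(G) since a·b = ab ≠ a³b = b·a.
Checking each of the 8 elements this way gives Z(G) = {e, a²}, of order 2.

Answer: {e, a²}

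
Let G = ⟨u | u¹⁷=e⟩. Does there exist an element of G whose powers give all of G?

|G| = 17. The element u has order 17 (its powers give 17 distinct elements), so ⟨u⟩ = G and G is cyclic.

Answer: Yes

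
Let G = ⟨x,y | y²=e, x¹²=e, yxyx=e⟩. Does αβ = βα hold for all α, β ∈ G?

x·y = xy but y·x = x¹¹y, so x·y ≠ y·x and G is not abelian.

Answer: No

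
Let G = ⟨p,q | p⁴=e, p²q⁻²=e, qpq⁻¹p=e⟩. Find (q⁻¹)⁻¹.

The order of (q⁻¹) is 4 (smallest k with (q⁻¹)ᵏ = e), so (q⁻¹)⁻¹ = (q⁻¹)³ = q.
Check: (q⁻¹) · q → (q⁻¹) · q = e, giving e as required.

Answer: q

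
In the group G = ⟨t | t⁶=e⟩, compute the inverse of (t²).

The order of (t²) is 3 (smallest k with (t²)ᵏ = e), so (t²)⁻¹ = (t²)² = t⁴.
Check: (t²) · (t⁴) → (t²) · t⁴ = e, giving e as required.

Answer: t⁴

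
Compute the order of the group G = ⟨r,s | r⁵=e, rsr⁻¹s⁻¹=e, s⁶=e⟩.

Enumerate words in the generators, reducing via the relations: the distinct elements are
  {e, r, s, rs, r², r³, r⁴, s², s³, s⁴, s⁵, rs², rs³, rs⁴, rs⁵, r²s, r³s, r⁴s, r²s², r²s³, r²s⁴, r²s⁵, r³s², r³s³, r³s⁴, r³s⁵, r⁴s², r⁴s³, r⁴s⁴, r⁴s⁵}.
No further products give new elements, so |G| = 30.

Answer: 30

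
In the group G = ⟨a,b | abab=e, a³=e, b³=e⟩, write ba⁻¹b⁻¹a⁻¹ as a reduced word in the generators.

Multiply left to right, reducing at each step:
  b · a⁻¹ = ba²
  (ba²) · b⁻¹ = b²a
  (b²a) · a⁻¹ = b²

Answer: b²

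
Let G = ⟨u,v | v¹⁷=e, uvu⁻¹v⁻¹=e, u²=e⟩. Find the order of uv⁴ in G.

Compute successive powers until reaching e:
  (uv⁴)¹ = uv⁴, (uv⁴)² = v⁸, (uv⁴)³ = uv¹², (uv⁴)⁴ = v¹⁶, (uv⁴)⁵ = uv³, (uv⁴)⁶ = v⁷, (uv⁴)⁷ = uv¹¹, (uv⁴)⁸ = v¹⁵, (uv⁴)⁹ = uv², (uv⁴)¹⁰ = v⁶, (uv⁴)¹¹ = uv¹⁰, (uv⁴)¹² = v¹⁴, (uv⁴)¹³ = uv, (uv⁴)¹⁴ = v⁵, (uv⁴)¹⁵ = uv⁹, (uv⁴)¹⁶ = v¹³, (uv⁴)¹⁷ = u, (uv⁴)¹⁸ = v⁴, (uv⁴)¹⁹ = uv⁸, (uv⁴)²⁰ = v¹², (uv⁴)²¹ = uv¹⁶, (uv⁴)²² = v³, (uv⁴)²³ = uv⁷, (uv⁴)²⁴ = v¹¹, (uv⁴)²⁵ = uv¹⁵, (uv⁴)²⁶ = v², (uv⁴)²⁷ = uv⁶, (uv⁴)²⁸ = v¹⁰, (uv⁴)²⁹ = uv¹⁴, (uv⁴)³⁰ = v, (uv⁴)³¹ = uv⁵, (uv⁴)³² = v⁹, (uv⁴)³³ = uv¹³, (uv⁴)³⁴ = e.
The smallest positive k with (uv⁴)ᵏ = e is 34.

Answer: 34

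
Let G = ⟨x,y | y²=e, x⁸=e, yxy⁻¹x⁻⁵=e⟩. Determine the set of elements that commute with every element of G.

An element z ∈ Z(G) iff z commutes with every generator.
For example x² is central: (x²)·x = x³ = x·(x²); (x²)·y = x²y = y·(x²).
Whereas x ∉ Z(G) since x·y = xy ≠ x⁵y = y·x.
Checking each of the 16 elements this way gives Z(G) = {e, x², x⁴, x⁶}, of order 4.

Answer: {e, x², x⁴, x⁶}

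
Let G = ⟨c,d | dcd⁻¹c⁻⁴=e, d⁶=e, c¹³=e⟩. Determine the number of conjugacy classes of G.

The conjugacy classes (representative and size) are:
  [e] (size 1), [c⁴] (size 6), [c¹¹] (size 6), [c⁷d] (size 13), [c⁸d²] (size 13), [c¹²d³] (size 13), [c⁵d⁴] (size 13), [c¹¹d⁵] (size 13).
Class equation: 1 + 6 + 6 + 13 + 13 + 13 + 13 + 13 = 78 = |G|. So G has 8 conjugacy classes.

Answer: 8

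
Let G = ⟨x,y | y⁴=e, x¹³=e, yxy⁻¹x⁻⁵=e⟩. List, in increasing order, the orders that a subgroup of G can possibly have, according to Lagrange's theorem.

|G| = 52 = 2² · 13. By Lagrange's theorem the order of any subgroup divides 52; the divisors of 52 are 1, 2, 4, 13, 26, 52.

Answer: 1, 2, 4, 13, 26, 52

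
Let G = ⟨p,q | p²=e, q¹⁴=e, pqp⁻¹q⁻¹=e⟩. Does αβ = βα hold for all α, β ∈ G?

Each pair of generators commutes: p·q = pq = q·p. Since the generators pairwise commute, every element of G commutes with every other, so G is abelian.

Answer: Yes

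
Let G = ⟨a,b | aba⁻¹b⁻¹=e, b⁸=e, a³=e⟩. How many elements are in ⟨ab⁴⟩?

|⟨ab⁴⟩| equals the order of ab⁴. Compute successive powers until reaching e:
  (ab⁴)¹ = ab⁴, (ab⁴)² = a², (ab⁴)³ = b⁴, (ab⁴)⁴ = a, (ab⁴)⁵ = a²b⁴, (ab⁴)⁶ = e.
The smallest positive k with (ab⁴)ᵏ = e is 6, so |⟨ab⁴⟩| = 6.

Answer: 6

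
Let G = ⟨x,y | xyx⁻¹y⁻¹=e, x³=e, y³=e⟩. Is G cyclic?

|G| = 9, but the maximum element order in G is 3 < 9. No single element generates all of G, so G is not cyclic.

Answer: No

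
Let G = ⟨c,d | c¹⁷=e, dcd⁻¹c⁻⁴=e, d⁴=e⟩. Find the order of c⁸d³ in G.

Compute successive powers until reaching e:
  (c⁸d³)¹ = c⁸d³, (c⁸d³)² = c¹⁰d², (c⁸d³)³ = c²d, (c⁸d³)⁴ = e.
The smallest positive k with (c⁸d³)ᵏ = e is 4.

Answer: 4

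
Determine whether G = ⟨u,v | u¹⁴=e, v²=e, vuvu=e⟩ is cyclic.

Every cyclic group is abelian. But u·v = uv while v·u = u¹³v, so u·v ≠ v·u and G is not abelian. Hence G is not cyclic.

Answer: No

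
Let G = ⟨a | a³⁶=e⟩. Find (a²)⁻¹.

The order of (a²) is 18 (smallest k with (a²)ᵏ = e), so (a²)⁻¹ = (a²)¹⁷ = a³⁴.
Check: (a²) · (a³⁴) → (a²) · a³⁴ = e, giving e as required.

Answer: a³⁴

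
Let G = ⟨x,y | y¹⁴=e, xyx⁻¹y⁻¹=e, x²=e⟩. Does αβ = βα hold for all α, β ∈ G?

Each pair of generators commutes: x·y = xy = y·x. Since the generators pairwise commute, every element of G commutes with every other, so G is abelian.

Answer: Yes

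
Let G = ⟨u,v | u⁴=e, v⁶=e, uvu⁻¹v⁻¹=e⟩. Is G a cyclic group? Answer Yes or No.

|G| = 24, but the maximum element order in G is 12 < 24. No single element generates all of G, so G is not cyclic.

Answer: No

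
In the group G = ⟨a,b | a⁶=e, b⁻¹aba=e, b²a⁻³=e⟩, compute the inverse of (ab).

The order of (ab) is 4 (smallest k with (ab)ᵏ = e), so (ab)⁻¹ = (ab)³ = ab⁻¹.
Check: (ab) · (ab⁻¹) → (ab) · a = b;   b · b⁻¹ = e, giving e as required.

Answer: ab⁻¹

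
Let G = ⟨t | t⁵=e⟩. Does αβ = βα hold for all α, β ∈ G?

G has a single generator, so G is cyclic and hence abelian.

Answer: Yes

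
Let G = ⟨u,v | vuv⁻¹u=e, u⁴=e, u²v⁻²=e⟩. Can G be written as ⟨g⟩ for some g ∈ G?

Every cyclic group is abelian. But u·v = uv while v·u = uv⁻¹, so u·v ≠ v·u and G is not abelian. Hence G is not cyclic.

Answer: No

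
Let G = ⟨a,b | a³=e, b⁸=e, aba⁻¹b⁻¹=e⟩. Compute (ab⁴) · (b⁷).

Compute (ab⁴) · (b⁷) by multiplying left to right and reducing via the relations at each step:
  (ab⁴) · b⁷ = ab³

Answer: ab³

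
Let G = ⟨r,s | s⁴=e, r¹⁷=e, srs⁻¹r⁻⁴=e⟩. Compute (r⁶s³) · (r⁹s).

Compute (r⁶s³) · (r⁹s) by multiplying left to right and reducing via the relations at each step:
  (r⁶s³) · r⁹ = r⁴s³
  (r⁴s³) · s = r⁴

Answer: r⁴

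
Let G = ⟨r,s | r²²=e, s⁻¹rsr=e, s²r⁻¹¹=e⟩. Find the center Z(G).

An element z ∈ Z(G) iff z commutes with every generator.
For example r¹¹ is central: (r¹¹)·r = r¹² = r·(r¹¹); (r¹¹)·s = s⁻¹ = s·(r¹¹).
Whereas r ∉ Z(G) since r·s = rs ≠ r¹⁰s⁻¹ = s·r.
Checking each of the 44 elements this way gives Z(G) = {e, r¹¹}, of order 2.

Answer: {e, r¹¹}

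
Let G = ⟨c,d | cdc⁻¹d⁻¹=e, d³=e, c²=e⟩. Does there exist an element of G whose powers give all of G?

|G| = 6. The element cd has order 6 (its powers give 6 distinct elements), so ⟨cd⟩ = G and G is cyclic.

Answer: Yes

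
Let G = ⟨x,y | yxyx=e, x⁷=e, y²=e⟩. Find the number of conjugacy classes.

The conjugacy classes (representative and size) are:
  [e] (size 1), [x⁶] (size 2), [x⁵] (size 2), [x⁴] (size 2), [xy] (size 7).
Class equation: 1 + 2 + 2 + 2 + 7 = 14 = |G|. So G has 5 conjugacy classes.

Answer: 5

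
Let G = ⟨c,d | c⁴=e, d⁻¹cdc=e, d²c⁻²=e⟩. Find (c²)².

Compute successive powers of (c²), reducing at each step:
  (c²)²: (c²) · c² = e

Answer: e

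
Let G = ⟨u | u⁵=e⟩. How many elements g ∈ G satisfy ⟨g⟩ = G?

G is cyclic of order 5. An element generates G iff its order is 5, and a cyclic group of order 5 has exactly φ(5) = 4 such elements.

Answer: 4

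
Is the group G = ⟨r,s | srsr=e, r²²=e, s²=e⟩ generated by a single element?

Every cyclic group is abelian. But r·s = rs while s·r = r²¹s, so r·s ≠ s·r and G is not abelian. Hence G is not cyclic.

Answer: No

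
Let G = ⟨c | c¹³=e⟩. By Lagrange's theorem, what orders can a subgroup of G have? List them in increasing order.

|G| = 13 = 13. By Lagrange's theorem the order of any subgroup divides 13; the divisors of 13 are 1, 13.

Answer: 1, 13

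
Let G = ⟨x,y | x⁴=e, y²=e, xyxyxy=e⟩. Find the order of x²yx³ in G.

Compute successive powers until reaching e:
  (x²yx³)¹ = x²yx³, (x²yx³)² = xyx², (x²yx³)³ = e.
The smallest positive k with (x²yx³)ᵏ = e is 3.

Answer: 3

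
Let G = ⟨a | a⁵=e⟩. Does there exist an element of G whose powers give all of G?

|G| = 5. The element a has order 5 (its powers give 5 distinct elements), so ⟨a⟩ = G and G is cyclic.

Answer: Yes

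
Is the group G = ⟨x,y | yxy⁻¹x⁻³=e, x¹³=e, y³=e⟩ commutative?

x·y = xy but y·x = x³y, so x·y ≠ y·x and G is not abelian.

Answer: No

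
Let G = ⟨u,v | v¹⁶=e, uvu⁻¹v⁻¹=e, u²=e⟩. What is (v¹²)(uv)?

Compute (v¹²) · (uv) by multiplying left to right and reducing via the relations at each step:
  (v¹²) · u = uv¹²
  (uv¹²) · v = uv¹³

Answer: uv¹³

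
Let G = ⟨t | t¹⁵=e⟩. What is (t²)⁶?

Compute successive powers of (t²), reducing at each step:
  (t²)²: (t²) · t² = t⁴
  (t²)³: (t⁴) · t² = t⁶
  (t²)⁴: (t⁶) · t² = t⁸
  (t²)⁵: (t⁸) · t² = t¹⁰
  (t²)⁶: (t¹⁰) · t² = t¹²

Answer: t¹²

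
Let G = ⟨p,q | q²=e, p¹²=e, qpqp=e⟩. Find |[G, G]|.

G' = [G, G] is generated by all commutators. The generator-pair commutators are: [p, q] = p².
The subgroup they normally generate is {e, p², p⁴, p⁶, p⁸, p¹⁰}, of order 6.
Check: |G/G'| = 24/6 = 4 is the order of the abelianisation.

Answer: 6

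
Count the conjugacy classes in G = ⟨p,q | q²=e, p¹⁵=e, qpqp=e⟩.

The conjugacy classes (representative and size) are:
  [e] (size 1), [p¹⁴] (size 2), [p²] (size 2), [p³] (size 2), [p⁴] (size 2), [p¹⁰] (size 2), [p⁹] (size 2), [p⁷] (size 2), [p¹³q] (size 15).
Class equation: 1 + 2 + 2 + 2 + 2 + 2 + 2 + 2 + 15 = 30 = |G|. So G has 9 conjugacy classes.

Answer: 9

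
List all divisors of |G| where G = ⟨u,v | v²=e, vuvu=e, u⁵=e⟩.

|G| = 10 = 2 · 5. By Lagrange's theorem the order of any subgroup divides 10; the divisors of 10 are 1, 2, 5, 10.

Answer: 1, 2, 5, 10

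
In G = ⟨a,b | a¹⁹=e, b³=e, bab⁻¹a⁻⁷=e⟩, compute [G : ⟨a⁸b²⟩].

First find ord(a⁸b²) by computing successive powers:
  (a⁸b²)¹ = a⁸b², (a⁸b²)² = ab, (a⁸b²)³ = e.
So |⟨a⁸b²⟩| = ord(a⁸b²) = 3. With |G| = 57, by Lagrange [G : ⟨a⁸b²⟩] = 57/3 = 19.

Answer: 19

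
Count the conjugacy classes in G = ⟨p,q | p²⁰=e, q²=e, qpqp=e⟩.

The conjugacy classes (representative and size) are:
  [e] (size 1), [p] (size 2), [p¹⁸] (size 2), [p³] (size 2), [p⁴] (size 2), [p¹⁵] (size 2), [p¹⁴] (size 2), [p⁷] (size 2), [p¹²] (size 2), [p¹¹] (size 2), [p¹⁰] (size 1), [p¹⁸q] (size 10), [p⁵q] (size 10).
Class equation: 1 + 2 + 2 + 2 + 2 + 2 + 2 + 2 + 2 + 2 + 1 + 10 + 10 = 40 = |G|. So G has 13 conjugacy classes.

Answer: 13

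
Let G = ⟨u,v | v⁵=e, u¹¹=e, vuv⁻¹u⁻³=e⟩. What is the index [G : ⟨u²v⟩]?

First find ord(u²v) by computing successive powers:
  (u²v)¹ = u²v, (u²v)² = u⁸v², (u²v)³ = u⁴v³, (u²v)⁴ = u³v⁴, (u²v)⁵ = e.
So |⟨u²v⟩| = ord(u²v) = 5. With |G| = 55, by Lagrange [G : ⟨u²v⟩] = 55/5 = 11.

Answer: 11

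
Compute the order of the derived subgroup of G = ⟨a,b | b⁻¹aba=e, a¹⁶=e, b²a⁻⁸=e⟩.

G' = [G, G] is generated by all commutators. The generator-pair commutators are: [a, b] = a².
The subgroup they normally generate is {e, a², a⁴, a⁶, a⁸, a¹⁰, a¹², a¹⁴}, of order 8.
Check: |G/G'| = 32/8 = 4 is the order of the abelianisation.

Answer: 8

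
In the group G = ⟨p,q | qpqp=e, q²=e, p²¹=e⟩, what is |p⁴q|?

Compute successive powers until reaching e:
  (p⁴q)¹ = p⁴q, (p⁴q)² = e.
The smallest positive k with (p⁴q)ᵏ = e is 2.

Answer: 2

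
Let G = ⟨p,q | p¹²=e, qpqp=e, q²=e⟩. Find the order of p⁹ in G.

Compute successive powers until reaching e:
  (p⁹)¹ = p⁹, (p⁹)² = p⁶, (p⁹)³ = p³, (p⁹)⁴ = e.
The smallest positive k with (p⁹)ᵏ = e is 4.

Answer: 4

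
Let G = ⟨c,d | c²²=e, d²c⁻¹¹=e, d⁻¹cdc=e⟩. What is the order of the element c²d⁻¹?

Compute successive powers until reaching e:
  (c²d⁻¹)¹ = c²d⁻¹, (c²d⁻¹)² = c¹¹, (c²d⁻¹)³ = c²d, (c²d⁻¹)⁴ = e.
The smallest positive k with (c²d⁻¹)ᵏ = e is 4.

Answer: 4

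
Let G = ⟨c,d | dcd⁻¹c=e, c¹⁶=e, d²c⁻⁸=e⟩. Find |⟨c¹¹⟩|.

|⟨c¹¹⟩| equals the order of c¹¹. Compute successive powers until reaching e:
  (c¹¹)¹ = c¹¹, (c¹¹)² = c⁶, (c¹¹)³ = c, (c¹¹)⁴ = c¹², (c¹¹)⁵ = c⁷, (c¹¹)⁶ = c², (c¹¹)⁷ = c¹³, (c¹¹)⁸ = c⁸, (c¹¹)⁹ = c³, (c¹¹)¹⁰ = c¹⁴, (c¹¹)¹¹ = c⁹, (c¹¹)¹² = c⁴, (c¹¹)¹³ = c¹⁵, (c¹¹)¹⁴ = c¹⁰, (c¹¹)¹⁵ = c⁵, (c¹¹)¹⁶ = e.
The smallest positive k with (c¹¹)ᵏ = e is 16, so |⟨c¹¹⟩| = 16.

Answer: 16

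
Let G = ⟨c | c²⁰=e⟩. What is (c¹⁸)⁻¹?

The order of (c¹⁸) is 10 (smallest k with (c¹⁸)ᵏ = e), so (c¹⁸)⁻¹ = (c¹⁸)⁹ = c².
Check: (c¹⁸) · (c²) → (c¹⁸) · c² = e, giving e as required.

Answer: c²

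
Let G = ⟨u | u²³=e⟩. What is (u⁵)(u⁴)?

Compute (u⁵) · (u⁴) by multiplying left to right and reducing via the relations at each step:
  (u⁵) · u⁴ = u⁹

Answer: u⁹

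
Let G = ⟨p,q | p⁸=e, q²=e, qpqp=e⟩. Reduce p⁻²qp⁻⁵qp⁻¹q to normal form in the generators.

Multiply left to right, reducing at each step:
  (p⁶) · q = p⁶q
  (p⁶q) · p⁻⁵ = p³q
  (p³q) · q = p³
  (p³) · p⁻¹ = p²
  (p²) · q = p²q

Answer: p²q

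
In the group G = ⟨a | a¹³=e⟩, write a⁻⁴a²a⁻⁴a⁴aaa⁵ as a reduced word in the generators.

Multiply left to right, reducing at each step:
  (a⁹) · a² = a¹¹
  (a¹¹) · a⁻⁴ = a⁷
  (a⁷) · a⁴ = a¹¹
  (a¹¹) · a = a¹²
  (a¹²) · a = e
  e · a⁵ = a⁵

Answer: a⁵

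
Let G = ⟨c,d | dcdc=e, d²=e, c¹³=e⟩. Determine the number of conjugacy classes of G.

The conjugacy classes (representative and size) are:
  [e] (size 1), [c¹²] (size 2), [c¹¹] (size 2), [c³] (size 2), [c⁴] (size 2), [c⁸] (size 2), [c⁶] (size 2), [d] (size 13).
Class equation: 1 + 2 + 2 + 2 + 2 + 2 + 2 + 13 = 26 = |G|. So G has 8 conjugacy classes.

Answer: 8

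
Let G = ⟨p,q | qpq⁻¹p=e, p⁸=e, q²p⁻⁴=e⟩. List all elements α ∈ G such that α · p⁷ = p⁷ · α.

⟨p⁷⟩ ⊆ C_G(p⁷) since powers of p⁷ commute with p⁷; so |C_G(p⁷)| ≥ |⟨p⁷⟩| = 8.
By orbit–stabilizer, |C_G(p⁷)| = |G| / |conj. class of p⁷| = 16 / 2 = 8.
The 8 elements commuting with p⁷ are {e, p, p², p³, p⁴, p⁵, p⁶, p⁷}.

Answer: {e, p, p², p³, p⁴, p⁵, p⁶, p⁷}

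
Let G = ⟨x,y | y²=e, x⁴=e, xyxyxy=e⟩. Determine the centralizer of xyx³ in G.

⟨xyx³⟩ ⊆ C_G(xyx³) since powers of xyx³ commute with xyx³; so |C_G(xyx³)| ≥ |⟨xyx³⟩| = 2.
By orbit–stabilizer, |C_G(xyx³)| = |G| / |conj. class of xyx³| = 24 / 6 = 4.
The 4 elements commuting with xyx³ are {e, xyx³, x³yx, yx²y}.

Answer: {e, xyx³, x³yx, yx²y}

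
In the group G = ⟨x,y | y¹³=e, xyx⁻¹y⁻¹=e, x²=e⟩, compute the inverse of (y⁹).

The order of (y⁹) is 13 (smallest k with (y⁹)ᵏ = e), so (y⁹)⁻¹ = (y⁹)¹² = y⁴.
Check: (y⁹) · (y⁴) → (y⁹) · y⁴ = e, giving e as required.

Answer: y⁴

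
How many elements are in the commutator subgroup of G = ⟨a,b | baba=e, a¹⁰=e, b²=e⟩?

G' = [G, G] is generated by all commutators. The generator-pair commutators are: [a, b] = a².
The subgroup they normally generate is {e, a², a⁴, a⁶, a⁸}, of order 5.
Check: |G/G'| = 20/5 = 4 is the order of the abelianisation.

Answer: 5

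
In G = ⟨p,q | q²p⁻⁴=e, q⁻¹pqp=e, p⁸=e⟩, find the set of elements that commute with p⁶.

⟨p⁶⟩ ⊆ C_G(p⁶) since powers of p⁶ commute with p⁶; so |C_G(p⁶)| ≥ |⟨p⁶⟩| = 4.
By orbit–stabilizer, |C_G(p⁶)| = |G| / |conj. class of p⁶| = 16 / 2 = 8.
The 8 elements commuting with p⁶ are {e, p, p², p³, p⁴, p⁵, p⁶, p⁷}.

Answer: {e, p, p², p³, p⁴, p⁵, p⁶, p⁷}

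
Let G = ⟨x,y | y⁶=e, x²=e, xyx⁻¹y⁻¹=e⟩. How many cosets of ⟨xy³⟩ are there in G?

First find ord(xy³) by computing successive powers:
  (xy³)¹ = xy³, (xy³)² = e.
So |⟨xy³⟩| = ord(xy³) = 2. With |G| = 12, by Lagrange [G : ⟨xy³⟩] = 12/2 = 6.

Answer: 6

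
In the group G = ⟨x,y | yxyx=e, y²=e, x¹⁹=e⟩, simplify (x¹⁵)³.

Compute successive powers of (x¹⁵), reducing at each step:
  (x¹⁵)²: (x¹⁵) · x¹⁵ = x¹¹
  (x¹⁵)³: (x¹¹) · x¹⁵ = x⁷

Answer: x⁷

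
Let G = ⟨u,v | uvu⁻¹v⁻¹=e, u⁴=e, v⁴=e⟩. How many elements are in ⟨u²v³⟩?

|⟨u²v³⟩| equals the order of u²v³. Compute successive powers until reaching e:
  (u²v³)¹ = u²v³, (u²v³)² = v², (u²v³)³ = u²v, (u²v³)⁴ = e.
The smallest positive k with (u²v³)ᵏ = e is 4, so |⟨u²v³⟩| = 4.

Answer: 4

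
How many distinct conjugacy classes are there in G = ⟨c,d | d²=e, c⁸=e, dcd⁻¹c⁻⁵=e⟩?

The conjugacy classes (representative and size) are:
  [e] (size 1), [c⁵] (size 2), [c²] (size 1), [c⁷] (size 2), [c⁴] (size 1), [c⁶] (size 1), [d] (size 2), [c⁵d] (size 2), [c²d] (size 2), [c³d] (size 2).
Class equation: 1 + 2 + 1 + 2 + 1 + 1 + 2 + 2 + 2 + 2 = 16 = |G|. So G has 10 conjugacy classes.

Answer: 10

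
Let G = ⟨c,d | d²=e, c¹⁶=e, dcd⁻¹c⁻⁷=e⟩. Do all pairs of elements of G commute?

c·d = cd but d·c = c⁷d, so c·d ≠ d·c and G is not abelian.

Answer: No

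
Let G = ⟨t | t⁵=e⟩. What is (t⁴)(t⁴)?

Compute (t⁴) · (t⁴) by multiplying left to right and reducing via the relations at each step:
  (t⁴) · t⁴ = t³

Answer: t³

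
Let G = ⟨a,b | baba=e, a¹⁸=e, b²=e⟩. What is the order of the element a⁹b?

Compute successive powers until reaching e:
  (a⁹b)¹ = a⁹b, (a⁹b)² = e.
The smallest positive k with (a⁹b)ᵏ = e is 2.

Answer: 2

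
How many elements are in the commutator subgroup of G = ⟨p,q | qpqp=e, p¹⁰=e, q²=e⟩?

G' = [G, G] is generated by all commutators. The generator-pair commutators are: [p, q] = p².
The subgroup they normally generate is {e, p², p⁴, p⁶, p⁸}, of order 5.
Check: |G/G'| = 20/5 = 4 is the order of the abelianisation.

Answer: 5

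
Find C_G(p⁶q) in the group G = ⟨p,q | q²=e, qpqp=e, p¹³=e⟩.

⟨p⁶q⟩ ⊆ C_G(p⁶q) since powers of p⁶q commute with p⁶q; so |C_G(p⁶q)| ≥ |⟨p⁶q⟩| = 2.
By orbit–stabilizer, |C_G(p⁶q)| = |G| / |conj. class of p⁶q| = 26 / 13 = 2.
The 2 elements commuting with p⁶q are {e, p⁶q}.

Answer: {e, p⁶q}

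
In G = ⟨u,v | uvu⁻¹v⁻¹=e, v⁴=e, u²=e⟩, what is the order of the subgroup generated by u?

|⟨u⟩| equals the order of u. Compute successive powers until reaching e:
  u¹ = u, u² = e.
The smallest positive k with uᵏ = e is 2, so |⟨u⟩| = 2.

Answer: 2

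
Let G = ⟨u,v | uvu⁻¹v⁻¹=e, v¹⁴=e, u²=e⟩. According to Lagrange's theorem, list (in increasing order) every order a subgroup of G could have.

|G| = 28 = 2² · 7. By Lagrange's theorem the order of any subgroup divides 28; the divisors of 28 are 1, 2, 4, 7, 14, 28.

Answer: 1, 2, 4, 7, 14, 28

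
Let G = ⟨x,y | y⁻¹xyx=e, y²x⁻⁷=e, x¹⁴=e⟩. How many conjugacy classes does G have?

The conjugacy classes (representative and size) are:
  [e] (size 1), [x¹³] (size 2), [x¹²] (size 2), [x¹¹] (size 2), [x⁴] (size 2), [x⁵] (size 2), [x⁸] (size 2), [x⁷] (size 1), [x⁵y⁻¹] (size 7), [x⁵y] (size 7).
Class equation: 1 + 2 + 2 + 2 + 2 + 2 + 2 + 1 + 7 + 7 = 28 = |G|. So G has 10 conjugacy classes.

Answer: 10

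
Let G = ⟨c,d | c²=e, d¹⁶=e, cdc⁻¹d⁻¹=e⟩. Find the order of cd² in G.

Compute successive powers until reaching e:
  (cd²)¹ = cd², (cd²)² = d⁴, (cd²)³ = cd⁶, (cd²)⁴ = d⁸, (cd²)⁵ = cd¹⁰, (cd²)⁶ = d¹², (cd²)⁷ = cd¹⁴, (cd²)⁸ = e.
The smallest positive k with (cd²)ᵏ = e is 8.

Answer: 8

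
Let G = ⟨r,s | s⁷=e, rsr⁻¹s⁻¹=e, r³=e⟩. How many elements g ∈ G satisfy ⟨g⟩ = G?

G is cyclic of order 21. An element generates G iff its order is 21, and a cyclic group of order 21 has exactly φ(21) = 12 such elements.

Answer: 12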